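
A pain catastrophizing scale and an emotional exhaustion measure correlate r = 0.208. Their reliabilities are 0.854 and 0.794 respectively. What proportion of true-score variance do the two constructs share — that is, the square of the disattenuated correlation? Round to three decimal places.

0.064

Disattenuated r = 0.208 / √(0.854 × 0.794) = 0.208 / 0.8235 = 0.2526.
Shared true-score variance = 0.2526² = 0.0638 ≈ 0.064.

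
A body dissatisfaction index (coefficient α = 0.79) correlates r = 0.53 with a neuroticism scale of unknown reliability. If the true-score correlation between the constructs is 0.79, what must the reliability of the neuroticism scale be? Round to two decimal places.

r_true = r_obs / √(r_xx · r_yy) ⇒ 0.79 = 0.53 / √(0.79 · r_yy).
√(0.79 · r_yy) = 0.53 / 0.79 = 0.6709; 0.79 · r_yy = 0.4501; r_yy = 0.4501 / 0.79 ≈ 0.57.

0.57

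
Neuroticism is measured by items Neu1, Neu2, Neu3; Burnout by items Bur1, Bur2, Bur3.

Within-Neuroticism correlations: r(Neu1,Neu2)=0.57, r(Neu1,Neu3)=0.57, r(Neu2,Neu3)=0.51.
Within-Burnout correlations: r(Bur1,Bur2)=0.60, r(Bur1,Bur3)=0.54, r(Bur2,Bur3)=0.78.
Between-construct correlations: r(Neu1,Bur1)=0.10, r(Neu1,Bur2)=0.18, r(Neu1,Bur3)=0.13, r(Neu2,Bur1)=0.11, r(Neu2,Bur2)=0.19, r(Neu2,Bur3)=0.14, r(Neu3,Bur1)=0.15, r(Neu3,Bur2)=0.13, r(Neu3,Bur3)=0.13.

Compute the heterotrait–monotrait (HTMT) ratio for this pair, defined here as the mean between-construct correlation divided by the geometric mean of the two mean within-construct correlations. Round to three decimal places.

0.236

Mean heterotrait r = 1.26/9 = 0.1400.
Mean within-Neu = 1.65/3 = 0.5500; mean within-Bur = 1.92/3 = 0.6400.
Geometric mean = √(0.5500 × 0.6400) = 0.5933.
HTMT = 0.1400 / 0.5933 = 0.236.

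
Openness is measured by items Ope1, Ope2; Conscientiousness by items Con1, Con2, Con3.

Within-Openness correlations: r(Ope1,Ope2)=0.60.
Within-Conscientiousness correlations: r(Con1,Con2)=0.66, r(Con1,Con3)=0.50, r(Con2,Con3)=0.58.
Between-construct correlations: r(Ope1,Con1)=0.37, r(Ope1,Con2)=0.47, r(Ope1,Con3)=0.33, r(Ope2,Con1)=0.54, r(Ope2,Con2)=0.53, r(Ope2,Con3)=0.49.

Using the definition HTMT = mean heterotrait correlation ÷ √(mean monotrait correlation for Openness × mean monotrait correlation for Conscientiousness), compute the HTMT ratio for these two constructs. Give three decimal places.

Between-construct mean = 2.73/6 = 0.4550.
Mean within-Ope = 0.60/1 = 0.6000; mean within-Con = 1.74/3 = 0.5800.
Geometric mean = √(0.6000 × 0.5800) = 0.5899.
HTMT = 0.4550 / 0.5899 = 0.771.

0.771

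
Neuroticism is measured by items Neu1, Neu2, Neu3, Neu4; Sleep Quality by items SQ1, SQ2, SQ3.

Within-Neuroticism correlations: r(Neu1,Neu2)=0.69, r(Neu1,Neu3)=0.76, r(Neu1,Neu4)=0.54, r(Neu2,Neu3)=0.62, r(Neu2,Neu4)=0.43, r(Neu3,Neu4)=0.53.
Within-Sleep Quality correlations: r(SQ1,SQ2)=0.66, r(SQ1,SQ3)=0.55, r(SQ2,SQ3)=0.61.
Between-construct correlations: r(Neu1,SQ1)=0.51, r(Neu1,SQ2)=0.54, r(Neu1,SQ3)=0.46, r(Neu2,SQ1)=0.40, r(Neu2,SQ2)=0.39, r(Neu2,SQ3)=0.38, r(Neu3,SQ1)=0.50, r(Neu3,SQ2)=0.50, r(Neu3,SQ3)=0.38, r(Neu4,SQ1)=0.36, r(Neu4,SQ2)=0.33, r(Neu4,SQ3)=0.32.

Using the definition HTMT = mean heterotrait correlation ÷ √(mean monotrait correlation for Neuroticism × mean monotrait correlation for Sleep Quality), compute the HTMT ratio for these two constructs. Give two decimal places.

0.70

Mean between = 5.07/12 = 0.4225.
Mean within-Neu = 3.57/6 = 0.5950; mean within-SQ = 1.82/3 = 0.6067.
Geometric mean = √(0.5950 × 0.6067) = 0.6008.
HTMT = 0.4225 / 0.6008 = 0.70.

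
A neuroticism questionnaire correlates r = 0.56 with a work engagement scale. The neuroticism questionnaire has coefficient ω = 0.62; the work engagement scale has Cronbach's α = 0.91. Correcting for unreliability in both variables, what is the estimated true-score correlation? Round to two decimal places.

0.75

r_true = r_obs / √(r_xx · r_yy) = 0.56 / √(0.62 × 0.91) = 0.56 / √0.5642 = 0.56 / 0.7511 ≈ 0.75.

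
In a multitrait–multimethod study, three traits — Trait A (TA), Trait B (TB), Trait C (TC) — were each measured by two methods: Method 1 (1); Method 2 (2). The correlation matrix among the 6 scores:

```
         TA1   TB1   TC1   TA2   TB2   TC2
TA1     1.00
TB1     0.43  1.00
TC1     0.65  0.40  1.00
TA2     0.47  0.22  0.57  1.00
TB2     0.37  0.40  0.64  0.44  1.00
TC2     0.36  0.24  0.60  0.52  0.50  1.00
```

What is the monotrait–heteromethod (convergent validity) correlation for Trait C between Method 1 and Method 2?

0.60

Same trait (TC), different methods: r(TC1, TC2) = 0.60.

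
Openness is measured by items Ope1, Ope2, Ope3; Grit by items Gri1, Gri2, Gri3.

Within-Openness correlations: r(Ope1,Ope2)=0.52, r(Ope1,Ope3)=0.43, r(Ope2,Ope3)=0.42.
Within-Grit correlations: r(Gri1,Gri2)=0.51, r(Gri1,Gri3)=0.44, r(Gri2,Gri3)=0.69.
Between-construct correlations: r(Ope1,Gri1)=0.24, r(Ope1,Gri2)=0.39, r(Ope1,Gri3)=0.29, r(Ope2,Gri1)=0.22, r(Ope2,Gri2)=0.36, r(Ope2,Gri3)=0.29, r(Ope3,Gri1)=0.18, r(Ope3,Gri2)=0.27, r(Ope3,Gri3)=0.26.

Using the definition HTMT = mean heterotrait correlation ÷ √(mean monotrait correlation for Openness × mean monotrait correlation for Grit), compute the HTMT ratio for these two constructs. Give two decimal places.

Mean between = 2.50/9 = 0.2778.
Mean within-Ope = 1.37/3 = 0.4567; mean within-Gri = 1.64/3 = 0.5467.
Geometric mean = √(0.4567 × 0.5467) = 0.4997.
HTMT = 0.2778 / 0.4997 = 0.56.

0.56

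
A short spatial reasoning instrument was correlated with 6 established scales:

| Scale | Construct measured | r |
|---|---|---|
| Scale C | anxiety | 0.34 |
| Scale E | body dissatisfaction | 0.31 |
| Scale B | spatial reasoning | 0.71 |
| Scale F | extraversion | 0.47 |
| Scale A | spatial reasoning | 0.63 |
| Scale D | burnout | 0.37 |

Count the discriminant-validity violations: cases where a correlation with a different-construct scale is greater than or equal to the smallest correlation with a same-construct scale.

0

Convergent (same construct = spatial reasoning): Scale B, Scale A.
Smallest convergent = 0.63. Discriminant values: 0.34, 0.31, 0.47, 0.37; count ≥ 0.63 → 0.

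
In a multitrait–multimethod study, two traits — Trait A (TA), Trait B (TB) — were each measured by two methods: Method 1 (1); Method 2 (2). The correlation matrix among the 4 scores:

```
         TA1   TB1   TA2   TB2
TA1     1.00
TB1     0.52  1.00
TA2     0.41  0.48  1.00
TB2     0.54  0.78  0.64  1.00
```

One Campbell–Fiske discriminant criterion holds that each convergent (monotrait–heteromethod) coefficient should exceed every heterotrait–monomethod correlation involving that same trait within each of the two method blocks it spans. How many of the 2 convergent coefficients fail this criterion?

Checking each validity diagonal entry against its comparison values:
TA (methods 1·2): 0.41 vs {0.52, 0.64} → fail.
TB (methods 1·2): 0.78 vs {0.52, 0.64} → pass.
1 of 2 fail.

1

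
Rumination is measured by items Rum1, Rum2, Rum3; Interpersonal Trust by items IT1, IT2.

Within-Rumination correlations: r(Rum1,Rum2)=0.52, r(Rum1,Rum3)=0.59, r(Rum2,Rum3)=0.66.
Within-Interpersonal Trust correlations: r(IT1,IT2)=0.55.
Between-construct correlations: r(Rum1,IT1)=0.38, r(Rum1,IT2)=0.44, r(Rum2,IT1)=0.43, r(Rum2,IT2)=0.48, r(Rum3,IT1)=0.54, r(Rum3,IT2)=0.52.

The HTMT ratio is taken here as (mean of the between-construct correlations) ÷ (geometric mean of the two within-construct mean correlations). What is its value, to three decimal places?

0.816

Mean heterotrait r = 2.79/6 = 0.4650.
Mean within-Rum = 1.77/3 = 0.5900; mean within-IT = 0.55/1 = 0.5500.
Geometric mean = √(0.5900 × 0.5500) = 0.5696.
HTMT = 0.4650 / 0.5696 = 0.816.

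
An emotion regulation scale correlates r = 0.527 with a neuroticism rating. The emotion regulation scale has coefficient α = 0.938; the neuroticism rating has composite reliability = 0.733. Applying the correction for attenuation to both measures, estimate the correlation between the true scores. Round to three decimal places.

r_true = r_obs / √(r_xx · r_yy) = 0.527 / √(0.938 × 0.733) = 0.527 / √0.687554 = 0.527 / 0.8292 ≈ 0.636.

0.636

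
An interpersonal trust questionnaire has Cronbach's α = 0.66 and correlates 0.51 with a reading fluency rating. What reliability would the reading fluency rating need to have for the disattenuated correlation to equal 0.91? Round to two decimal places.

r_true = r_obs / √(r_xx · r_yy) ⇒ 0.91 = 0.51 / √(0.66 · r_yy).
√(0.66 · r_yy) = 0.51 / 0.91 = 0.5604; 0.66 · r_yy = 0.3140; r_yy = 0.3140 / 0.66 ≈ 0.48.

0.48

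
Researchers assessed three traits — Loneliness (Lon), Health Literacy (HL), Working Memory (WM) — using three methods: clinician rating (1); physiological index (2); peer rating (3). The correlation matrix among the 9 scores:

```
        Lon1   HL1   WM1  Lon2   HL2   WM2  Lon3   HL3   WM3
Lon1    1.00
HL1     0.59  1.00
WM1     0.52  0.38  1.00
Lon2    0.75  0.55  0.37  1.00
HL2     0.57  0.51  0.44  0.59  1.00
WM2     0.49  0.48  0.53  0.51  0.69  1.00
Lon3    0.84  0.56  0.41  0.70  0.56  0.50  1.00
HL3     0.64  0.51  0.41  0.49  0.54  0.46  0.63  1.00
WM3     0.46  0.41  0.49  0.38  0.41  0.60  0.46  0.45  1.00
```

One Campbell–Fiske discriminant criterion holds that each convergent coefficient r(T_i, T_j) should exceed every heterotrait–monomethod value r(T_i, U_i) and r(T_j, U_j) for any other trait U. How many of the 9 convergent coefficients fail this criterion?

6

Each convergent coefficient versus the relevant comparison correlations:
Lon (methods 1·2): 0.75 vs {0.59, 0.59, 0.52, 0.51} → pass.
Lon (methods 1·3): 0.84 vs {0.59, 0.63, 0.52, 0.46} → pass.
Lon (methods 2·3): 0.70 vs {0.59, 0.63, 0.51, 0.46} → pass.
HL (methods 1·2): 0.51 vs {0.59, 0.59, 0.38, 0.69} → fail.
HL (methods 1·3): 0.51 vs {0.59, 0.63, 0.38, 0.45} → fail.
HL (methods 2·3): 0.54 vs {0.59, 0.63, 0.69, 0.45} → fail.
WM (methods 1·2): 0.53 vs {0.52, 0.51, 0.38, 0.69} → fail.
WM (methods 1·3): 0.49 vs {0.52, 0.46, 0.38, 0.45} → fail.
WM (methods 2·3): 0.60 vs {0.51, 0.46, 0.69, 0.45} → fail.
6 of 9 fail.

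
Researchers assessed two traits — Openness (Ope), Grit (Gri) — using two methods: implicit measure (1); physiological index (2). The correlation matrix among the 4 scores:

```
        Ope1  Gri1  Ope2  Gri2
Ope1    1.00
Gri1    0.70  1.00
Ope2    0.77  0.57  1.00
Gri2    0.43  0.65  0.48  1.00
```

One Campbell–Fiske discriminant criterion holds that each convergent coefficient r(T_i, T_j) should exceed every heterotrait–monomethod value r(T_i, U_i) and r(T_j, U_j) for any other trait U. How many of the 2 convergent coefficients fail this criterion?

Checking each validity diagonal entry against its comparison values:
Ope (methods 1·2): 0.77 vs {0.70, 0.48} → pass.
Gri (methods 1·2): 0.65 vs {0.70, 0.48} → fail.
1 of 2 fail.

1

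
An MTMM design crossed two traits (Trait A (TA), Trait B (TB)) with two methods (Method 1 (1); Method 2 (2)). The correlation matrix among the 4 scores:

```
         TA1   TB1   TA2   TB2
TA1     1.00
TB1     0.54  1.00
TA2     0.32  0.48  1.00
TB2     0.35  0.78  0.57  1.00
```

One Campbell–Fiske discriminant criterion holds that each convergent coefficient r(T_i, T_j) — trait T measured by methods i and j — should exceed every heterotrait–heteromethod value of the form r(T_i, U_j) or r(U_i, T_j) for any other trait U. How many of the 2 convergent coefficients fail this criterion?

Each convergent coefficient versus the relevant comparison correlations:
TA (methods 1·2): 0.32 vs {0.35, 0.48} → fail.
TB (methods 1·2): 0.78 vs {0.48, 0.35} → pass.
1 of 2 fail.

1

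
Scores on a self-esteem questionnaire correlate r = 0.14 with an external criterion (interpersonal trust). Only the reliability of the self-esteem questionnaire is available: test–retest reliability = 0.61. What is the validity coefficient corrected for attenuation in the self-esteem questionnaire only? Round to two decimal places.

0.18

Single correction: r_c = r_obs / √r_xx = 0.14 / √0.61 = 0.14 / 0.7810 ≈ 0.18.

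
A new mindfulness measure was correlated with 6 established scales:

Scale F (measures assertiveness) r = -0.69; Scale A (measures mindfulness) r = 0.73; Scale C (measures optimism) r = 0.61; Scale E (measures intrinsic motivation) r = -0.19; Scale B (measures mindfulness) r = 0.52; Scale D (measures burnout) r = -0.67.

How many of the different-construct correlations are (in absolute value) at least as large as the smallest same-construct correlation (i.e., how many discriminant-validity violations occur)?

Convergent (same construct = mindfulness): Scale A, Scale B.
Smallest convergent = 0.52. Discriminant |r|: 0.69, 0.61, 0.19, 0.67; count ≥ 0.52 → 3.

3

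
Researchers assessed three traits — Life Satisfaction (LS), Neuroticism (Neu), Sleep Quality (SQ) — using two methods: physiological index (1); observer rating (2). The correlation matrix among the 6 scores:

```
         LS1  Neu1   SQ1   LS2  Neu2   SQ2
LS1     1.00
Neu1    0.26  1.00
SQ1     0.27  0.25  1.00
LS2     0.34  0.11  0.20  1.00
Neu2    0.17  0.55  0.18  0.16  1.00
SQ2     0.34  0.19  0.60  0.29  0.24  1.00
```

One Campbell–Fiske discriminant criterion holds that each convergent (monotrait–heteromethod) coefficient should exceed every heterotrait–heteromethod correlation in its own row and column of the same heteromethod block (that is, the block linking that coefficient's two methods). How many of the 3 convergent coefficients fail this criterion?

1

Convergent coefficients and their comparison sets:
LS (methods 1·2): 0.34 vs {0.17, 0.11, 0.34, 0.20} → fail.
Neu (methods 1·2): 0.55 vs {0.11, 0.17, 0.19, 0.18} → pass.
SQ (methods 1·2): 0.60 vs {0.20, 0.34, 0.18, 0.19} → pass.
1 of 3 fail.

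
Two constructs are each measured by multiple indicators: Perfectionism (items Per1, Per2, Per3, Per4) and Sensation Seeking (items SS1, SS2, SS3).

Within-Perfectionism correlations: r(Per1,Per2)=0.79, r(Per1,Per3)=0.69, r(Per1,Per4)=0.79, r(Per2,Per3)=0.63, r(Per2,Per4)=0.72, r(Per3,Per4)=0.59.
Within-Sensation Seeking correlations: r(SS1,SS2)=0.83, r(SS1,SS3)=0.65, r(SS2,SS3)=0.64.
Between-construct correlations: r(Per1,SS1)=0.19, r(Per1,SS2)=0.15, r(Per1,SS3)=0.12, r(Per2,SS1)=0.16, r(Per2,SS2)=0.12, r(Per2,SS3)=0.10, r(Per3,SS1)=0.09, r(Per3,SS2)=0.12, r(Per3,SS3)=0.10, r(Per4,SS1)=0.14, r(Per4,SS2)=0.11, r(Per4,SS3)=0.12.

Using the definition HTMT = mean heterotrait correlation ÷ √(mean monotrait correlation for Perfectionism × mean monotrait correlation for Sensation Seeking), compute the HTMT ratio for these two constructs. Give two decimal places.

0.18

Between-construct mean = 1.52/12 = 0.1267.
Mean within-Per = 4.21/6 = 0.7017; mean within-SS = 2.12/3 = 0.7067.
Geometric mean = √(0.7017 × 0.7067) = 0.7042.
HTMT = 0.1267 / 0.7042 = 0.18.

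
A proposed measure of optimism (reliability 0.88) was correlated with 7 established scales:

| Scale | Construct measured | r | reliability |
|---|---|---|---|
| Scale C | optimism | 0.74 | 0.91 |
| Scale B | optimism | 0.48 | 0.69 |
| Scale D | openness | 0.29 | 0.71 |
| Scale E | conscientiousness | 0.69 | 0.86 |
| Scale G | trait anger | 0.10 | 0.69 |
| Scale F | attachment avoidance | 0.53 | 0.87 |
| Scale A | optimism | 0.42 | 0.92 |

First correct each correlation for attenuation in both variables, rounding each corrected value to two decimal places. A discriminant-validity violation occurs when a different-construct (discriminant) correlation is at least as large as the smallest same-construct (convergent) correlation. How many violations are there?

2

Disattenuated r (r / √(r_scale · r_new)):
  Scale C (conv): 0.74 / √(0.91·0.88) = 0.83
  Scale B (conv): 0.48 / √(0.69·0.88) = 0.62
  Scale D (disc): 0.29 / √(0.71·0.88) = 0.37
  Scale E (disc): 0.69 / √(0.86·0.88) = 0.79
  Scale G (disc): 0.10 / √(0.69·0.88) = 0.13
  Scale F (disc): 0.53 / √(0.87·0.88) = 0.61
  Scale A (conv): 0.42 / √(0.92·0.88) = 0.47
Smallest convergent = 0.47. Discriminant values: 0.37, 0.79, 0.13, 0.61; count ≥ 0.47 → 2.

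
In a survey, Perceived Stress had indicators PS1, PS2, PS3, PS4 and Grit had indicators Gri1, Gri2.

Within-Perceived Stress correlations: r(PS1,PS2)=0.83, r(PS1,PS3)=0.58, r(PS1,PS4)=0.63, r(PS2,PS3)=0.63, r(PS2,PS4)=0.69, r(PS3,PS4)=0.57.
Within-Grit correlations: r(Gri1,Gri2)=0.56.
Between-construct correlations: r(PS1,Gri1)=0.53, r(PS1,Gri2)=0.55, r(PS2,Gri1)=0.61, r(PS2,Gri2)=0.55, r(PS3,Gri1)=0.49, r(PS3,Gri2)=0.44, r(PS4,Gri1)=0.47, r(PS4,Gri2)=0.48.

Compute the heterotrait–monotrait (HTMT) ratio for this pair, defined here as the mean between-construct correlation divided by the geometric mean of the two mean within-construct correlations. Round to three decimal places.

Mean between = 4.12/8 = 0.5150.
Mean within-PS = 3.93/6 = 0.6550; mean within-Gri = 0.56/1 = 0.5600.
Geometric mean = √(0.6550 × 0.5600) = 0.6056.
HTMT = 0.5150 / 0.6056 = 0.850.

0.850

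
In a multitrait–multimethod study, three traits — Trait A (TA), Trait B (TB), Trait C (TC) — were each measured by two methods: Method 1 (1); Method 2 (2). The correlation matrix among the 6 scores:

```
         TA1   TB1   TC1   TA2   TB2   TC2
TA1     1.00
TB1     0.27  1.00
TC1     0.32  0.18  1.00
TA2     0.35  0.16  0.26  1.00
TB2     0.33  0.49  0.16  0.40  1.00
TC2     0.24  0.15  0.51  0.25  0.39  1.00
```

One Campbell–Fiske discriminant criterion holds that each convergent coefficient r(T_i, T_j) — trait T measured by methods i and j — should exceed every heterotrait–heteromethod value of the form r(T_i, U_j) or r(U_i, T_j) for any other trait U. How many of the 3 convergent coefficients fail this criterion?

Convergent coefficients and their comparison sets:
TA (methods 1·2): 0.35 vs {0.33, 0.16, 0.24, 0.26} → pass.
TB (methods 1·2): 0.49 vs {0.16, 0.33, 0.15, 0.16} → pass.
TC (methods 1·2): 0.51 vs {0.26, 0.24, 0.16, 0.15} → pass.
0 of 3 fail.

0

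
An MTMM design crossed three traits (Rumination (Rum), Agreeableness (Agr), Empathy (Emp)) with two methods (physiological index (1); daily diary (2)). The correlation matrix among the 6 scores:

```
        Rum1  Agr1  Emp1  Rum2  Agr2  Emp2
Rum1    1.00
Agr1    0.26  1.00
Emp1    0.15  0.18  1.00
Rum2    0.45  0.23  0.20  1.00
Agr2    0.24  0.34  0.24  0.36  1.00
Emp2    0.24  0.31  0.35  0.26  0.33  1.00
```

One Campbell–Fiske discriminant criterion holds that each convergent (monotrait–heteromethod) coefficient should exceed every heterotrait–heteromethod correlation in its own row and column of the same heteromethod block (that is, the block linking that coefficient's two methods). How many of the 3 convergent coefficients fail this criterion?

0

Checking each validity diagonal entry against its comparison values:
Rum (methods 1·2): 0.45 vs {0.24, 0.23, 0.24, 0.20} → pass.
Agr (methods 1·2): 0.34 vs {0.23, 0.24, 0.31, 0.24} → pass.
Emp (methods 1·2): 0.35 vs {0.20, 0.24, 0.24, 0.31} → pass.
0 of 3 fail.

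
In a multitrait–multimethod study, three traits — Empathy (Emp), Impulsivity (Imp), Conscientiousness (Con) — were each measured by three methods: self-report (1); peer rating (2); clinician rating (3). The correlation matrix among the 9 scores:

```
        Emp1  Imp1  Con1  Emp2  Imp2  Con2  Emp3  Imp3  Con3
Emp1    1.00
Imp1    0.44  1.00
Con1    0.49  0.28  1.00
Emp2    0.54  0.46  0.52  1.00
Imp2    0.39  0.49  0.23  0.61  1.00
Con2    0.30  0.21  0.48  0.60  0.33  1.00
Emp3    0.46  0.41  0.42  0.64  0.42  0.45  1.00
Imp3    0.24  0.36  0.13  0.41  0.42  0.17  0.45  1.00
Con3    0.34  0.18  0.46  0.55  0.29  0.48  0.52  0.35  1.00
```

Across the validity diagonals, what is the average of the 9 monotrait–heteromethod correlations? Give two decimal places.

0.48

Convergent values: 0.54, 0.46, 0.64, 0.49, 0.36, 0.42, 0.48, 0.46, 0.48; mean = 4.33/9 = 0.48.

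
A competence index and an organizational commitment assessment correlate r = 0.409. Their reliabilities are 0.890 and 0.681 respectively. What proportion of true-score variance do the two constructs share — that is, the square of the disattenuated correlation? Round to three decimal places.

0.276

Disattenuated r = 0.409 / √(0.890 × 0.681) = 0.409 / 0.7785 = 0.5254.
Shared true-score variance = 0.5254² = 0.2760 ≈ 0.276.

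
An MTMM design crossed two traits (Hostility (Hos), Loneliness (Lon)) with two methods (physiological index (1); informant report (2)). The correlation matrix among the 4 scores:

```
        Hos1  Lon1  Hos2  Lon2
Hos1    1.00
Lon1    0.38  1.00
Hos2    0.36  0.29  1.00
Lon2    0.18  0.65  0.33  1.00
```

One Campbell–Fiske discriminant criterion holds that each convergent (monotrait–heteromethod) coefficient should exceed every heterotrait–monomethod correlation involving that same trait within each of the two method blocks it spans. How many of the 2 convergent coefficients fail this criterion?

1

Each convergent coefficient versus the relevant comparison correlations:
Hos (methods 1·2): 0.36 vs {0.38, 0.33} → fail.
Lon (methods 1·2): 0.65 vs {0.38, 0.33} → pass.
1 of 2 fail.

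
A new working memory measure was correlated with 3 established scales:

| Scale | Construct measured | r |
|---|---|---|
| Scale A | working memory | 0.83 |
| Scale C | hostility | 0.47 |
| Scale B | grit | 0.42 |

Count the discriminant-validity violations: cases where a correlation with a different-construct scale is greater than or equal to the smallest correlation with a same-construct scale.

Convergent (same construct = working memory): Scale A.
Smallest convergent = 0.83. Discriminant values: 0.47, 0.42; count ≥ 0.83 → 0.

0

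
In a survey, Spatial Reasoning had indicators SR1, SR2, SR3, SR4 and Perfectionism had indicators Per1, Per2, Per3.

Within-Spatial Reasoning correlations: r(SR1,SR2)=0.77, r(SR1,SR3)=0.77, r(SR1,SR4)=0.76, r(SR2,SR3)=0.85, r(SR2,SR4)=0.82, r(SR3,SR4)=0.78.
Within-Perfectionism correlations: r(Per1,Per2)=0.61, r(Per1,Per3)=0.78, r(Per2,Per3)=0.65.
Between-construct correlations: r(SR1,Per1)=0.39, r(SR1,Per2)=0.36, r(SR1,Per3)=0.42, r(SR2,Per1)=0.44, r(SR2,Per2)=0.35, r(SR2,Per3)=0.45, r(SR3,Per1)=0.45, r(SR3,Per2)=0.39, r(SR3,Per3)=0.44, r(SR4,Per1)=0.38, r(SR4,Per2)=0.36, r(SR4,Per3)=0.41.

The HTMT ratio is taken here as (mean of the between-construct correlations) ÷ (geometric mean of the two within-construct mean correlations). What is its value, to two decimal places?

Mean between = 4.84/12 = 0.4033.
Mean within-SR = 4.75/6 = 0.7917; mean within-Per = 2.04/3 = 0.6800.
Geometric mean = √(0.7917 × 0.6800) = 0.7337.
HTMT = 0.4033 / 0.7337 = 0.55.

0.55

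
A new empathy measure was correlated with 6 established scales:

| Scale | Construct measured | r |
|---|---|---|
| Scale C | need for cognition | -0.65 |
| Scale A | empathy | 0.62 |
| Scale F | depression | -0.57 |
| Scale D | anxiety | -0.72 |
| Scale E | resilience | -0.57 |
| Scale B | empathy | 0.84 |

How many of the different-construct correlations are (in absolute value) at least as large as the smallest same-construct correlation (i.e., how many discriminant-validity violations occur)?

Convergent (same construct = empathy): Scale A, Scale B.
Smallest convergent = 0.62. Discriminant |r|: 0.65, 0.57, 0.72, 0.57; count ≥ 0.62 → 2.

2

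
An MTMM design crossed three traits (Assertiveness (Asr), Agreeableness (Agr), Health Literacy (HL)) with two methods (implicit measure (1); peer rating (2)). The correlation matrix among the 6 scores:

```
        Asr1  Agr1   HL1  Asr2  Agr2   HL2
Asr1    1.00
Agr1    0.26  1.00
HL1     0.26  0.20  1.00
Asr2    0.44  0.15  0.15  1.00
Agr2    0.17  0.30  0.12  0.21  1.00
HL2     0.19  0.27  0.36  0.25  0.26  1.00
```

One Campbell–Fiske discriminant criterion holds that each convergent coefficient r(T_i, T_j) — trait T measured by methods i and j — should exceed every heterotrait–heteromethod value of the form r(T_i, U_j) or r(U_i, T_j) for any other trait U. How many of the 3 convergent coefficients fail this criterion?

Convergent coefficients and their comparison sets:
Asr (methods 1·2): 0.44 vs {0.17, 0.15, 0.19, 0.15} → pass.
Agr (methods 1·2): 0.30 vs {0.15, 0.17, 0.27, 0.12} → pass.
HL (methods 1·2): 0.36 vs {0.15, 0.19, 0.12, 0.27} → pass.
0 of 3 fail.

0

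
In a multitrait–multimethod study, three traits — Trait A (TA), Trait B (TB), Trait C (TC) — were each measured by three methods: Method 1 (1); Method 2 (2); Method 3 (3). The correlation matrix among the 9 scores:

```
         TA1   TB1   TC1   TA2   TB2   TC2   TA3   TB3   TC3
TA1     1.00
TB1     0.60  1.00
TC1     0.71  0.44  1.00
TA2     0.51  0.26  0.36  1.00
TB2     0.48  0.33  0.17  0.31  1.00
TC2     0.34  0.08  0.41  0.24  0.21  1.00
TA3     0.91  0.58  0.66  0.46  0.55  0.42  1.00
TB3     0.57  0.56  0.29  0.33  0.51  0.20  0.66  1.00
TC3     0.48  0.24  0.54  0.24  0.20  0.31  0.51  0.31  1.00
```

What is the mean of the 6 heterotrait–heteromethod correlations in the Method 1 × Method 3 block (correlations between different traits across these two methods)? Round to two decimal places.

HTHM values (method 1 × method 3): 0.57, 0.48, 0.58, 0.24, 0.66, 0.29; mean = 2.82/6 = 0.47.

0.47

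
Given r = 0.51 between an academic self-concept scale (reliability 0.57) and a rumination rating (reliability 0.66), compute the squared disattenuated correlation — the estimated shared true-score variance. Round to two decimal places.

Disattenuated r = 0.51 / √(0.57 × 0.66) = 0.51 / 0.6134 = 0.8314.
Shared true-score variance = 0.8314² = 0.6912 ≈ 0.69.

0.69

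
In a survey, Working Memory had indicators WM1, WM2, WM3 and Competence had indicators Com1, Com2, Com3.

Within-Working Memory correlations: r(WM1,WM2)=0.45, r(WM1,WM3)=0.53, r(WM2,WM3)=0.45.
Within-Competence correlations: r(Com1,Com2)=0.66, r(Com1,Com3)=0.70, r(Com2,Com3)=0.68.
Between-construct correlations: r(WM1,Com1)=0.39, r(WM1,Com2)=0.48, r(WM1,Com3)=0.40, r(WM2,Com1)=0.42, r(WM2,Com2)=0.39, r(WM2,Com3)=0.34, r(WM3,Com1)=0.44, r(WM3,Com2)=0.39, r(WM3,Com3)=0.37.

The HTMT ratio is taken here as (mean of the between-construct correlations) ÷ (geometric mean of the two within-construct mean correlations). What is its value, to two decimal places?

0.71

Between-construct mean = 3.62/9 = 0.4022.
Mean within-WM = 1.43/3 = 0.4767; mean within-Com = 2.04/3 = 0.6800.
Geometric mean = √(0.4767 × 0.6800) = 0.5693.
HTMT = 0.4022 / 0.5693 = 0.71.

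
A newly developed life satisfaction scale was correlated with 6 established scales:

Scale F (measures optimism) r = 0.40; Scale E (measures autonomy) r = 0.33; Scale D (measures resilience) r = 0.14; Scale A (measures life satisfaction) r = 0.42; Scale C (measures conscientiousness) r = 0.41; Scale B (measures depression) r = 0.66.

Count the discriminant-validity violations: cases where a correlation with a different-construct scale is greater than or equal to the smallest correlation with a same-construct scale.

1

Convergent (same construct = life satisfaction): Scale A.
Smallest convergent = 0.42. Discriminant values: 0.40, 0.33, 0.14, 0.41, 0.66; count ≥ 0.42 → 1.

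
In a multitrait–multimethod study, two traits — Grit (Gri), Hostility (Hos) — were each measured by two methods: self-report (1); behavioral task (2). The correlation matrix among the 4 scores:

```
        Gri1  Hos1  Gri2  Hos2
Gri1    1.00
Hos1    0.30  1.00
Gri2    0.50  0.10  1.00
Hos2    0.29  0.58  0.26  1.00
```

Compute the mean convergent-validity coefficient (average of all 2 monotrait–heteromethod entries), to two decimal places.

0.54

Convergent values: 0.50, 0.58; mean = 1.08/2 = 0.54.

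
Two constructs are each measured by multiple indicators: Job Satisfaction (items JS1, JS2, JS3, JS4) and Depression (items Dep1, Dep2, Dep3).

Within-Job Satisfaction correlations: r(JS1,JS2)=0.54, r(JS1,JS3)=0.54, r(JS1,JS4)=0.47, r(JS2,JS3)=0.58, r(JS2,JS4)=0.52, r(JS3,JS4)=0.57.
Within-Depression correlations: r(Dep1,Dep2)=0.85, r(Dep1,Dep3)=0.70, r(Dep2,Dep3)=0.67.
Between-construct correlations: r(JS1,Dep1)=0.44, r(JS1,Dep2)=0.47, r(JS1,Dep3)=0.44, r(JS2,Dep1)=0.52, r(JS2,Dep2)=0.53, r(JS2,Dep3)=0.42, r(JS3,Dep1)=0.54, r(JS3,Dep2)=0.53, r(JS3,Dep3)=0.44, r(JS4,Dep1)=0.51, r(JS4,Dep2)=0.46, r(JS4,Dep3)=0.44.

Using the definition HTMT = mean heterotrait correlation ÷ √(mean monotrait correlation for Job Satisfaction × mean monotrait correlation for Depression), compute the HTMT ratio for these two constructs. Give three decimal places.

0.759

Mean between = 5.74/12 = 0.4783.
Mean within-JS = 3.22/6 = 0.5367; mean within-Dep = 2.22/3 = 0.7400.
Geometric mean = √(0.5367 × 0.7400) = 0.6302.
HTMT = 0.4783 / 0.6302 = 0.759.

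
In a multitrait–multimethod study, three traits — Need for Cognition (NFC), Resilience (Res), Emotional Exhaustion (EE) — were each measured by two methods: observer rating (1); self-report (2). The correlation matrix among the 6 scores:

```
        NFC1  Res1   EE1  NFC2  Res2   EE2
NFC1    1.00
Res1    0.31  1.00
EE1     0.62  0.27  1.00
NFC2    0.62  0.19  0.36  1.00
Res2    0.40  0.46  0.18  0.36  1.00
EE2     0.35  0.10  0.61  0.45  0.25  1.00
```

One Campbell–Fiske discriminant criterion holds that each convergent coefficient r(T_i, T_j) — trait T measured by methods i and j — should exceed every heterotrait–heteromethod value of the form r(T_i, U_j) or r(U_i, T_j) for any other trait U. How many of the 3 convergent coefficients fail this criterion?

0

Each convergent coefficient versus the relevant comparison correlations:
NFC (methods 1·2): 0.62 vs {0.40, 0.19, 0.35, 0.36} → pass.
Res (methods 1·2): 0.46 vs {0.19, 0.40, 0.10, 0.18} → pass.
EE (methods 1·2): 0.61 vs {0.36, 0.35, 0.18, 0.10} → pass.
0 of 3 fail.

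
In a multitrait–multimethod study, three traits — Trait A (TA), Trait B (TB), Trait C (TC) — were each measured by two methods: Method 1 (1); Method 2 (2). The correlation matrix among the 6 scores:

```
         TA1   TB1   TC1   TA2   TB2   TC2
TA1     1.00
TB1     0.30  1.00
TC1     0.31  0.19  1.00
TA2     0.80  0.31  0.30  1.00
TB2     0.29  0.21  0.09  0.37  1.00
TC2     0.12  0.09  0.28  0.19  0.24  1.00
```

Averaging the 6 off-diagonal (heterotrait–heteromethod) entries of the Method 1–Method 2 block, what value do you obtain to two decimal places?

0.20

HTHM values (method 1 × method 2): 0.29, 0.12, 0.31, 0.09, 0.30, 0.09; mean = 1.20/6 = 0.20.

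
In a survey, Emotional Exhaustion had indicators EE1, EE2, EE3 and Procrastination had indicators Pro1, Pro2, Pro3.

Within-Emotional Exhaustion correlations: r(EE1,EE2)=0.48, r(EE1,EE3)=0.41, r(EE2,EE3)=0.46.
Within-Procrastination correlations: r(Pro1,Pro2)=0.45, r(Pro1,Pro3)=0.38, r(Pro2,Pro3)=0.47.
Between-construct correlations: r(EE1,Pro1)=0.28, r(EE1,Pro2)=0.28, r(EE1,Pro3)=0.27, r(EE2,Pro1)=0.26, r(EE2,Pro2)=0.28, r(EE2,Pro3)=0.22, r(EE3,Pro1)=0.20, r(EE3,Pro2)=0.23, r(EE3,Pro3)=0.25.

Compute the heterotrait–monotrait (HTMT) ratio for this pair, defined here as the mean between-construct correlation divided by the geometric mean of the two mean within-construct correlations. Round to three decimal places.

0.571

Mean between = 2.27/9 = 0.2522.
Mean within-EE = 1.35/3 = 0.4500; mean within-Pro = 1.30/3 = 0.4333.
Geometric mean = √(0.4500 × 0.4333) = 0.4416.
HTMT = 0.2522 / 0.4416 = 0.571.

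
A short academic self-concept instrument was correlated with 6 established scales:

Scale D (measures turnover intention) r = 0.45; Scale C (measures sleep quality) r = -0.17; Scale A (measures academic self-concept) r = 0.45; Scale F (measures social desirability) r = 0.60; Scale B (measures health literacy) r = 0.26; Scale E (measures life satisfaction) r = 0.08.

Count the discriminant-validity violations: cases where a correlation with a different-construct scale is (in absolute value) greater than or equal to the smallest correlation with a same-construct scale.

Convergent (same construct = academic self-concept): Scale A.
Smallest convergent = 0.45. Discriminant |r|: 0.45, 0.17, 0.60, 0.26, 0.08; count ≥ 0.45 → 2.

2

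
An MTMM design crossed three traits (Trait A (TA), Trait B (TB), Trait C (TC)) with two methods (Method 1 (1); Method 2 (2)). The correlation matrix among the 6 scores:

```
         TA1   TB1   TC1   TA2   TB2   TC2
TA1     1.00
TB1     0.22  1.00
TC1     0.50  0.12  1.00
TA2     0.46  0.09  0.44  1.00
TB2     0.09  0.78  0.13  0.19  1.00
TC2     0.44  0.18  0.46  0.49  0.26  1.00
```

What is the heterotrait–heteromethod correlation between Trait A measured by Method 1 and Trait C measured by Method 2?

Different traits and methods: r(TA1, TC2) = 0.44.

0.44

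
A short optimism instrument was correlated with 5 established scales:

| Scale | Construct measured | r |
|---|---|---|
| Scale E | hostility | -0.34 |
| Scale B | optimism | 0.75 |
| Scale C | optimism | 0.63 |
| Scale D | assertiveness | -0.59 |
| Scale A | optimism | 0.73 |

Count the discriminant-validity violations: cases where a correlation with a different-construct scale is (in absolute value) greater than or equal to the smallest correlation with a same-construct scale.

Convergent (same construct = optimism): Scale B, Scale C, Scale A.
Smallest convergent = 0.63. Discriminant |r|: 0.34, 0.59; count ≥ 0.63 → 0.

0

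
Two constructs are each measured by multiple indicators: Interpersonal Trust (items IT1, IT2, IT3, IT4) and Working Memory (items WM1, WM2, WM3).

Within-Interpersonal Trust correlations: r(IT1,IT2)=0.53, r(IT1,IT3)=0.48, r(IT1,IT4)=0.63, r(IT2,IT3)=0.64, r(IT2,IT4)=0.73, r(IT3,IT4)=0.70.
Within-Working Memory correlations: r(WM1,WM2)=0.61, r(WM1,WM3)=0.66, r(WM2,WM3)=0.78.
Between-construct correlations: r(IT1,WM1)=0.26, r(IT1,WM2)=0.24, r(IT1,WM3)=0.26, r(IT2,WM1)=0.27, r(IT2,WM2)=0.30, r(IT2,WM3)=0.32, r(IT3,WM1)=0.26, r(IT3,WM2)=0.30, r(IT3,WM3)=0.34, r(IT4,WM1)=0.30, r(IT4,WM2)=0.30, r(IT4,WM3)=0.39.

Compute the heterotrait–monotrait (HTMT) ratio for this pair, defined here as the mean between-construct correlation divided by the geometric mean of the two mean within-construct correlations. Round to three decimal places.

Mean between = 3.54/12 = 0.2950.
Mean within-IT = 3.71/6 = 0.6183; mean within-WM = 2.05/3 = 0.6833.
Geometric mean = √(0.6183 × 0.6833) = 0.6500.
HTMT = 0.2950 / 0.6500 = 0.454.

0.454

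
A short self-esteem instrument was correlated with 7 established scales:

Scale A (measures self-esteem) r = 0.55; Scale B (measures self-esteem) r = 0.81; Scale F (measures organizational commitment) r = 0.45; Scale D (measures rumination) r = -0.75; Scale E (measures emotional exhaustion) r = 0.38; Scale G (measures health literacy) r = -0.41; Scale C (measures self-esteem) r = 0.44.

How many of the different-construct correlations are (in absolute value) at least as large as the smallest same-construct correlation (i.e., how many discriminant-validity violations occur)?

Convergent (same construct = self-esteem): Scale A, Scale B, Scale C.
Smallest convergent = 0.44. Discriminant |r|: 0.45, 0.75, 0.38, 0.41; count ≥ 0.44 → 2.

2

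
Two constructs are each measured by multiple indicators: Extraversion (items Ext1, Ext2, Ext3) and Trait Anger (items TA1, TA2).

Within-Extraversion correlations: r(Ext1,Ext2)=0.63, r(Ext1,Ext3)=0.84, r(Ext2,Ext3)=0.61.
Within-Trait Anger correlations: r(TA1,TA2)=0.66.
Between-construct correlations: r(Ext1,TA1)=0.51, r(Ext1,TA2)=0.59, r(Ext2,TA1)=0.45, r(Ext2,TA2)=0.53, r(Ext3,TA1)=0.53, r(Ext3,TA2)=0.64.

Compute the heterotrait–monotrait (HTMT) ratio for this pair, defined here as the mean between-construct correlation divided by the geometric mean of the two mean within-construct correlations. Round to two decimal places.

0.80

Mean heterotrait r = 3.25/6 = 0.5417.
Mean within-Ext = 2.08/3 = 0.6933; mean within-TA = 0.66/1 = 0.6600.
Geometric mean = √(0.6933 × 0.6600) = 0.6764.
HTMT = 0.5417 / 0.6764 = 0.80.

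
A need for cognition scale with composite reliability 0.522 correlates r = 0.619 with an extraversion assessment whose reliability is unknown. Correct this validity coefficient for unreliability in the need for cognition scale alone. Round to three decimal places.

0.857

Single correction: r_c = r_obs / √r_xx = 0.619 / √0.522 = 0.619 / 0.7225 ≈ 0.857.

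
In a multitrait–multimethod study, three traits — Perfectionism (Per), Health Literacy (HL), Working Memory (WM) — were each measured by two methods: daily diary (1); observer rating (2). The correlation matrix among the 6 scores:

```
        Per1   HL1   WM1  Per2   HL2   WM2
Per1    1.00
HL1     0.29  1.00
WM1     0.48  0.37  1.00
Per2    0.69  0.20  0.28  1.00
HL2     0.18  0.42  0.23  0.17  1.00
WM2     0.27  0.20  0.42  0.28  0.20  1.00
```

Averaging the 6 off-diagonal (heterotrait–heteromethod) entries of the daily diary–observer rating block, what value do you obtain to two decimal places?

HTHM values (method 1 × method 2): 0.18, 0.27, 0.20, 0.20, 0.28, 0.23; mean = 1.36/6 = 0.23.

0.23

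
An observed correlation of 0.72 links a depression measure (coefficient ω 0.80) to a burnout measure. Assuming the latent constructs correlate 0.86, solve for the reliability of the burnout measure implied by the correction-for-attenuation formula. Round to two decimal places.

r_true = r_obs / √(r_xx · r_yy) ⇒ 0.86 = 0.72 / √(0.80 · r_yy).
√(0.80 · r_yy) = 0.72 / 0.86 = 0.8372; 0.80 · r_yy = 0.7009; r_yy = 0.7009 / 0.80 ≈ 0.88.

0.88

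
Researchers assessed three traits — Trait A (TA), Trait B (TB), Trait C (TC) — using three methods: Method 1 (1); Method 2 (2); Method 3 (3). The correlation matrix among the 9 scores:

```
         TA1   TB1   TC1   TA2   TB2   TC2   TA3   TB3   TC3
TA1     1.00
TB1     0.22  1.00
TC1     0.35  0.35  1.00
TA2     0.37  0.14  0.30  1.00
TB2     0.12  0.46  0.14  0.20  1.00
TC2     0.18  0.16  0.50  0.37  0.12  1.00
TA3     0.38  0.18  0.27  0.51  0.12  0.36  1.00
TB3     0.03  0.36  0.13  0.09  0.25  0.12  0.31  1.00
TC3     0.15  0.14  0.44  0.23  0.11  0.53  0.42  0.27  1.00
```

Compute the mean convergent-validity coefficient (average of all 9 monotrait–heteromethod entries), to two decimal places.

Convergent values: 0.37, 0.38, 0.51, 0.46, 0.36, 0.25, 0.50, 0.44, 0.53; mean = 3.80/9 = 0.42.

0.42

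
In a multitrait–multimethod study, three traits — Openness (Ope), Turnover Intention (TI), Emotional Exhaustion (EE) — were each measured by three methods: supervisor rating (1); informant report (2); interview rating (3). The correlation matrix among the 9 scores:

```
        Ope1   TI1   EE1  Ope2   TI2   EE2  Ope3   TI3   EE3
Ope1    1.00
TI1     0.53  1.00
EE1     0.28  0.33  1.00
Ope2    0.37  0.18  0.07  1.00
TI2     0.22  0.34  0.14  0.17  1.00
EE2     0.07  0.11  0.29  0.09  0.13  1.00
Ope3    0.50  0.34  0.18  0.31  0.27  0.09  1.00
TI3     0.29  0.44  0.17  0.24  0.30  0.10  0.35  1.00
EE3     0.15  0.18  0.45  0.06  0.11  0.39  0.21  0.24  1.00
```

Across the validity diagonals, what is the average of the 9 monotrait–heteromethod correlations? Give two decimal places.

0.38

Convergent values: 0.37, 0.50, 0.31, 0.34, 0.44, 0.30, 0.29, 0.45, 0.39; mean = 3.39/9 = 0.38.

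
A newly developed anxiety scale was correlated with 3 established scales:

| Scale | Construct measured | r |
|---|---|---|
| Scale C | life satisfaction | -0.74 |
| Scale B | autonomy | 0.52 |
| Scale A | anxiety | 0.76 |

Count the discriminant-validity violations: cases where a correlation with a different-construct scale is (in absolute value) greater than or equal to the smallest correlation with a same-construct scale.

0

Convergent (same construct = anxiety): Scale A.
Smallest convergent = 0.76. Discriminant |r|: 0.74, 0.52; count ≥ 0.76 → 0.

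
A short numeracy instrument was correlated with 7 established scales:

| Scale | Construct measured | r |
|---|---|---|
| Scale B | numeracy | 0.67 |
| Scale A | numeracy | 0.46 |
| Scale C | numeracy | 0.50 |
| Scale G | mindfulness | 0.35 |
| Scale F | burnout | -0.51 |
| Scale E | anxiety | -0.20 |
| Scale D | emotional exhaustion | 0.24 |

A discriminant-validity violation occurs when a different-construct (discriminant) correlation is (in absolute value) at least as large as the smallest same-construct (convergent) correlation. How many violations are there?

Convergent (same construct = numeracy): Scale B, Scale A, Scale C.
Smallest convergent = 0.46. Discriminant |r|: 0.35, 0.51, 0.20, 0.24; count ≥ 0.46 → 1.

1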